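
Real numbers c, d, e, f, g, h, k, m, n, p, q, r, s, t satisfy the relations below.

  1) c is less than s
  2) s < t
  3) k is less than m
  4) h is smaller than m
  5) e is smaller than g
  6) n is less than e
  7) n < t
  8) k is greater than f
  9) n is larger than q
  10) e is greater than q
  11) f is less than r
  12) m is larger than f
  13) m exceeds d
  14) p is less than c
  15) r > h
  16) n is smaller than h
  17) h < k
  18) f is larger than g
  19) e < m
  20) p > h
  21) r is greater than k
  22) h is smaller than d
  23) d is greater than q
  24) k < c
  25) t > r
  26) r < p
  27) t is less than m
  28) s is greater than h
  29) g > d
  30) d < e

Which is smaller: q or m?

Link the given pairs in sequence: q < n; n < h; h < d; d < e; e < g; g < f; f < k; k < r; r < p; p < c; c < s; s < t; t < m.
Chaining these gives q < n < h < d < e < g < f < k < r < p < c < s < t < m.
So q < m; q is the smaller of the two.

q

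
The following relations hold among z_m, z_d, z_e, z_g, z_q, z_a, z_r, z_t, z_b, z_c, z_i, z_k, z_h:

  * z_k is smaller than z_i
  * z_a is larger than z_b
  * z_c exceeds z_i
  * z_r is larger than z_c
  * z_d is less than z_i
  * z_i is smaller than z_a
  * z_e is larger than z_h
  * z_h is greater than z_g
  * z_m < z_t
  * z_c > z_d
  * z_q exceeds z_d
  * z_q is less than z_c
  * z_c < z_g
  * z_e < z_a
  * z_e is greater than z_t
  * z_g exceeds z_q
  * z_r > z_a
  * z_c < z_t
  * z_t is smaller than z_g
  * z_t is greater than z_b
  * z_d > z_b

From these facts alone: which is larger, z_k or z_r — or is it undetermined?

z_r

Link the given pairs in sequence: z_k < z_i; z_i < z_c; z_c < z_t; z_t < z_g; z_g < z_h; z_h < z_e; z_e < z_a; z_a < z_r.
Chaining these gives z_k < z_i < z_c < z_t < z_g < z_h < z_e < z_a < z_r.
So z_r is larger.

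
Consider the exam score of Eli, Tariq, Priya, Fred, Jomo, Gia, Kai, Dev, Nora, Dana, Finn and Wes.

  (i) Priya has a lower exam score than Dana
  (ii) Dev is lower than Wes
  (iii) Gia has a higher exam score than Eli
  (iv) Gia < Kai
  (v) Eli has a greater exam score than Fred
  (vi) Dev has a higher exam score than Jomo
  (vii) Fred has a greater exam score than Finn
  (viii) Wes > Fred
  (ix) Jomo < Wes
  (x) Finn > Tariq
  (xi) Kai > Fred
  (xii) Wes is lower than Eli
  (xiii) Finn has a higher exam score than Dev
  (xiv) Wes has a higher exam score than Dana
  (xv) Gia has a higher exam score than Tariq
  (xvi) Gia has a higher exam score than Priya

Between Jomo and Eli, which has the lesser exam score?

Jomo < Dev and Dev < Finn give Jomo < Finn.
Then Finn < Fred extends the chain to Fred.
Then Fred < Wes extends the chain to Wes.
Then Wes < Eli extends the chain to Eli.
So Jomo < Eli; Jomo is the lower of the two.

Jomo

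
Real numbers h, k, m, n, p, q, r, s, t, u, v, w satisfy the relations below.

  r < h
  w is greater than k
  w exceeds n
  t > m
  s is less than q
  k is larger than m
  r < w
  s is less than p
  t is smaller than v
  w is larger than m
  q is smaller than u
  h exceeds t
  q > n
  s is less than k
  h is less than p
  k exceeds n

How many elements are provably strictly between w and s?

1

The relations place s below w. An element lies strictly between them when it is forced above s and also forced below w.
Above s: {k, q, u, p}. Below w: {m, r, n, k}.
Intersection: {k} — 1.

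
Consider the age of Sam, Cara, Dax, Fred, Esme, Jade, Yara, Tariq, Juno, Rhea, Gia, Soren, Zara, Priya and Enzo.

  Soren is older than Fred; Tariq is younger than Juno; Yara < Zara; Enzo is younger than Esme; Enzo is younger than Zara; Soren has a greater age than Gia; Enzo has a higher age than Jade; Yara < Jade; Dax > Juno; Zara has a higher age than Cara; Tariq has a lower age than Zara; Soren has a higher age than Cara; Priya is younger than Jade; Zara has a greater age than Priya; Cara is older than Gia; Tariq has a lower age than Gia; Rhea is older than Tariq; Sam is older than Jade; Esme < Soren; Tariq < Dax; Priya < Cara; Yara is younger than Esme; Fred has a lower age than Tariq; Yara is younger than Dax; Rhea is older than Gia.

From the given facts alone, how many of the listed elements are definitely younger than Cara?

4

From Cara the given relations immediately reach Priya, Gia.
From those, Tariq — 3 in total.
From those, Fred — 4 in total.
Nothing else is reachable below Cara; 4 in all.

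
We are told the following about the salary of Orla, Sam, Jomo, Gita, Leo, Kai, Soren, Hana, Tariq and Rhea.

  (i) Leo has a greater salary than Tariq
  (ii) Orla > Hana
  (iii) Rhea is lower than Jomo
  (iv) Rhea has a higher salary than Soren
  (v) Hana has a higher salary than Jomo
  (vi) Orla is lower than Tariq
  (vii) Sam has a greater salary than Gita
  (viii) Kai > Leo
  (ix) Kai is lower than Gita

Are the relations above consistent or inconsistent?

The single ordering Soren < Rhea < Jomo < Hana < Orla < Tariq < Leo < Kai < Gita < Sam satisfies every listed relation, so no contradiction arises.

consistent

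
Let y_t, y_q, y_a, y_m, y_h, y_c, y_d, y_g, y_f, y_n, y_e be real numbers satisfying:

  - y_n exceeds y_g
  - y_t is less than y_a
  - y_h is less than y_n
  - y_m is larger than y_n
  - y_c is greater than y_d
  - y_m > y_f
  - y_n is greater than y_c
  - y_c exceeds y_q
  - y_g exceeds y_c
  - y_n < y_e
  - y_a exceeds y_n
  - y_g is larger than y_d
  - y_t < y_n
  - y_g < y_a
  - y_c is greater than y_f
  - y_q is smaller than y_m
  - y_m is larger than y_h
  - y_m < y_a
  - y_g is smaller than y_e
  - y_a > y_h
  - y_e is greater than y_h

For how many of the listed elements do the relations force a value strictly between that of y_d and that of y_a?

4

The relations place y_d below y_a. An element lies strictly between them when it is forced above y_d and also forced below y_a.
Above y_d: {y_c, y_g, y_n, y_m, y_e}. Below y_a: {y_t, y_f, y_q, y_c, y_h, y_g, y_n, y_m}.
Intersection: {y_c, y_g, y_n, y_m} — 4.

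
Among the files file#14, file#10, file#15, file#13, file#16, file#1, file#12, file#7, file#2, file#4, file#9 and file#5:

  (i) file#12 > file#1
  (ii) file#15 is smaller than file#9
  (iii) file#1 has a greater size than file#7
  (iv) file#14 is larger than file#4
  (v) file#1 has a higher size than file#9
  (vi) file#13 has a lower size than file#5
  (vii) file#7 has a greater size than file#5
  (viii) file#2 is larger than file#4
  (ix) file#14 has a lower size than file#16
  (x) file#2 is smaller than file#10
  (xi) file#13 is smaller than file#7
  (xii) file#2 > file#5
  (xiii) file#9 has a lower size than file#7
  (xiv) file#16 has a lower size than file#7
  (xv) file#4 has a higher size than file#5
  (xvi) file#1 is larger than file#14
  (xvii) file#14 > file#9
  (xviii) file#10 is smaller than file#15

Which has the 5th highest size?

file#14

Chaining the given pairs: file#13 < file#5 < file#4 < file#2 < file#10 < file#15 < file#9 < file#14 < file#16 < file#7 < file#1 < file#12.
Counting 5 from the largest end gives file#14.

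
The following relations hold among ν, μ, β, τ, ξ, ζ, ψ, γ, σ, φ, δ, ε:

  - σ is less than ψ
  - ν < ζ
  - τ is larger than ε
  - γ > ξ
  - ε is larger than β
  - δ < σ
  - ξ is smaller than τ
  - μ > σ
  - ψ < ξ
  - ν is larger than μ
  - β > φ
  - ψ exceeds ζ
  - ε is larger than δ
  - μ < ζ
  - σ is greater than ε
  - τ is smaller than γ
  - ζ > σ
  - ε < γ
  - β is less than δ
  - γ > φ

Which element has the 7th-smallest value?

The consecutive relations fix a unique order: φ < β < δ < ε < σ < μ < ν < ζ < ψ < ξ < τ < γ.
Counting 7 from the smallest end gives ν.

ν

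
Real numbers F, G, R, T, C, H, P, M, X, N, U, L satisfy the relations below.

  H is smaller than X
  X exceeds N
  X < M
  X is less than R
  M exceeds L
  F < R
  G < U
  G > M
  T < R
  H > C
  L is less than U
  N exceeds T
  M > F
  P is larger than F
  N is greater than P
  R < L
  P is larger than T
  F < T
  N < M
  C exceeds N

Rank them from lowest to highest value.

F < T < P < N < C < H < X < R < L < M < G < U

The consecutive links are each given: F < T; T < P; P < N; N < C; C < H; H < X; X < R; R < L; L < M; M < G; G < U.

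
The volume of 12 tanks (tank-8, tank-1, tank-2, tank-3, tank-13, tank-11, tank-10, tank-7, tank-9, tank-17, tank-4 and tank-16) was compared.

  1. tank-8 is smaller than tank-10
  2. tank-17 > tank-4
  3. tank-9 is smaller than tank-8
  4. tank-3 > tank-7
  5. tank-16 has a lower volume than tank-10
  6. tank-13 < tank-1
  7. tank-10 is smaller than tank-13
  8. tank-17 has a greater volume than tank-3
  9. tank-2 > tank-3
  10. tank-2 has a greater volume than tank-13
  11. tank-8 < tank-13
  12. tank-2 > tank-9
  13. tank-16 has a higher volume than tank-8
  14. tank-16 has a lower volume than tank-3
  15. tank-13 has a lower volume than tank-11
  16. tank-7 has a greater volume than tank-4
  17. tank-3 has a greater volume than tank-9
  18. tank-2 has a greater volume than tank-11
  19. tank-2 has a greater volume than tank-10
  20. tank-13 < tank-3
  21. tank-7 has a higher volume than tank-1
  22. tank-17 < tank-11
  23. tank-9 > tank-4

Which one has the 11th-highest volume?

tank-9

Piecing the relations together gives one ordering: tank-4 < tank-9 < tank-8 < tank-16 < tank-10 < tank-13 < tank-1 < tank-7 < tank-3 < tank-17 < tank-11 < tank-2.
The 11th largest is tank-9.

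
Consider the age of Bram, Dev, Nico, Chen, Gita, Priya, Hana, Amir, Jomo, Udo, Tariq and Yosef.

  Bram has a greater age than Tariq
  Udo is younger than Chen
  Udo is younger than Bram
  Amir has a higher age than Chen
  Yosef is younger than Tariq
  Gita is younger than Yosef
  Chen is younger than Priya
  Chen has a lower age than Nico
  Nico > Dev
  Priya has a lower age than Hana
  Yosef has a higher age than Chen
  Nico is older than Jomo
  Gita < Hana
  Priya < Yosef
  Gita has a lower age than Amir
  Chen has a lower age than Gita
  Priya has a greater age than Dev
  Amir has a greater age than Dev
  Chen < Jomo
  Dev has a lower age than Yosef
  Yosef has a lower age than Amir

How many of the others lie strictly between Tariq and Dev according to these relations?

2

Chaining upward from Dev reaches: Nico, Priya, Yosef, Hana, Bram, Amir.
Chaining downward from Tariq reaches: Udo, Chen, Gita, Priya, Yosef.
Strictly between Dev and Tariq are those in both lists: Priya, Yosef — 2 elements.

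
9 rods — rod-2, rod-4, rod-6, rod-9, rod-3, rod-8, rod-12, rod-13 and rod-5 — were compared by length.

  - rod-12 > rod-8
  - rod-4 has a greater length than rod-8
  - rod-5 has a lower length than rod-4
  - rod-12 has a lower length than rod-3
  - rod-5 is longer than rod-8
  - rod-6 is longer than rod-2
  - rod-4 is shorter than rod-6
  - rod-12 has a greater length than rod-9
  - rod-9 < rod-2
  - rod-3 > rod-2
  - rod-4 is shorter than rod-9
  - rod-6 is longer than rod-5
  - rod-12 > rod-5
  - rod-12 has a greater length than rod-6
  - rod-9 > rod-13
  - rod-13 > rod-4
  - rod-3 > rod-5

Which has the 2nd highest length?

rod-12

Chaining the given pairs: rod-8 < rod-5 < rod-4 < rod-13 < rod-9 < rod-2 < rod-6 < rod-12 < rod-3.
The 2nd largest is rod-12.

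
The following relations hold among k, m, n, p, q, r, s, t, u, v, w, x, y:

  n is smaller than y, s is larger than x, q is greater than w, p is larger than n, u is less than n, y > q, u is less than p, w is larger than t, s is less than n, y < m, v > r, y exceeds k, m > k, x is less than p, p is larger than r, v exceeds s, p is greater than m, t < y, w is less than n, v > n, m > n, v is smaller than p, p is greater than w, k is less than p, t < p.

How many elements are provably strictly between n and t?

1

The relations place t below n. An element lies strictly between them when it is forced above t and also forced below n.
Above t: {w, q, v, y, m, p}. Below n: {w, u, x, s}.
Intersection: {w} — 1.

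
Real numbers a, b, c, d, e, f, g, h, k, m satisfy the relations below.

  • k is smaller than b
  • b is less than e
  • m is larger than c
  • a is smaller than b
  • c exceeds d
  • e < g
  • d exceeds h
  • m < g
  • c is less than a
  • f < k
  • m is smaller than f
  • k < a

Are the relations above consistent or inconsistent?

consistent

The single ordering h < d < c < m < f < k < a < b < e < g satisfies every listed relation, so no contradiction arises.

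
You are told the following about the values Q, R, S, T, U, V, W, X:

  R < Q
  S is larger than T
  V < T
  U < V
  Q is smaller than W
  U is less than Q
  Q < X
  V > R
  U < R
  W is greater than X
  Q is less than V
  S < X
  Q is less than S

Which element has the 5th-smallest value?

The consecutive relations fix a unique order: U < R < Q < V < T < S < X < W.
The 5th smallest is T.

T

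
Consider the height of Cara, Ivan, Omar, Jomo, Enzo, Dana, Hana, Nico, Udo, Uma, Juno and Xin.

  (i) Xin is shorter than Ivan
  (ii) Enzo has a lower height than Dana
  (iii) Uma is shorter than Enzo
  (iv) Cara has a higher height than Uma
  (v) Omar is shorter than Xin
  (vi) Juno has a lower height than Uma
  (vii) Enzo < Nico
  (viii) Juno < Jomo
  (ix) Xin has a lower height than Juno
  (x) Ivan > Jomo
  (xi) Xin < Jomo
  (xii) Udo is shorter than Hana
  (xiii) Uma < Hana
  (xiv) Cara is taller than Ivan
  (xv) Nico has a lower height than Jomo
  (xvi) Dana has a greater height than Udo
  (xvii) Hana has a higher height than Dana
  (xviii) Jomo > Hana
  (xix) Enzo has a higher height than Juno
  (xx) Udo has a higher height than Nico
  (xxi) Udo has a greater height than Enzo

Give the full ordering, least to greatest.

Nothing is placed below Omar, so it is least; from there Omar < Xin; Xin < Juno; Juno < Uma; Uma < Enzo; Enzo < Nico; Nico < Udo; Udo < Dana; Dana < Hana; Hana < Jomo; Jomo < Ivan; Ivan < Cara, each given directly.

Omar < Xin < Juno < Uma < Enzo < Nico < Udo < Dana < Hana < Jomo < Ivan < Cara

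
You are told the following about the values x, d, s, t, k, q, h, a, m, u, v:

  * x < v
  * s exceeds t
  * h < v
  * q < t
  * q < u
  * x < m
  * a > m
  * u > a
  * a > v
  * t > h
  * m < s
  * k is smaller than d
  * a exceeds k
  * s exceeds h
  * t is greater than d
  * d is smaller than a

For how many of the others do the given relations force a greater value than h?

Directly above h: v, t, s.
One step further: a (4 so far).
One step further: u (5 so far).
Nothing else is reachable above h; 5 in all.

5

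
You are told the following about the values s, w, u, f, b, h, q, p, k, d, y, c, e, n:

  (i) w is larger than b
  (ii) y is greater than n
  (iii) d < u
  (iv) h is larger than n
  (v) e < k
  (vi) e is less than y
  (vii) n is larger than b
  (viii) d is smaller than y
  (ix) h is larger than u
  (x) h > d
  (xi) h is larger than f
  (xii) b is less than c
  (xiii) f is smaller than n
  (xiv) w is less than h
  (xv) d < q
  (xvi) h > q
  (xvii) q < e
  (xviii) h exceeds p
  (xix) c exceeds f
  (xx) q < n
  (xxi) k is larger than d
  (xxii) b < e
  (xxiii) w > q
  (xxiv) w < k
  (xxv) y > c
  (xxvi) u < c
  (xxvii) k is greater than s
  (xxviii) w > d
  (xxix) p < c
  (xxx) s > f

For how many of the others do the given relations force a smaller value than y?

Directly below y: d, n, e, c.
One step further: u, b, f, q, p (9 so far).
No other element is forced below y by the given relations, so the count is 9.

9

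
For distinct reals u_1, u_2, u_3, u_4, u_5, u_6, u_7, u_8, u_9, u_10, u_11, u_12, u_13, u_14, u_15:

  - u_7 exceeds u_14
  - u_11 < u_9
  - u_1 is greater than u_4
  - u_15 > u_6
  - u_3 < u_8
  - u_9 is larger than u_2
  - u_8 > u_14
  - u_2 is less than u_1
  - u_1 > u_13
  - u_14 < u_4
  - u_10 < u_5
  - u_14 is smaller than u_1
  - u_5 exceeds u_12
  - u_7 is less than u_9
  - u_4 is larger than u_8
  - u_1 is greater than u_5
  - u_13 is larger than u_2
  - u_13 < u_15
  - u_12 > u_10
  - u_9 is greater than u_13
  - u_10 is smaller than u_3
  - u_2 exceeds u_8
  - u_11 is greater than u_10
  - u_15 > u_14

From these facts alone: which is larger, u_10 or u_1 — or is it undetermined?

u_1

u_10 < u_3 and u_3 < u_8 give u_10 < u_8.
Then u_8 < u_2 extends the chain to u_2.
With u_2 < u_13: u_10 < u_3 < u_8 < u_2 < u_13.
With u_13 < u_1: u_10 < u_3 < u_8 < u_2 < u_13 < u_1.
So u_1 is larger.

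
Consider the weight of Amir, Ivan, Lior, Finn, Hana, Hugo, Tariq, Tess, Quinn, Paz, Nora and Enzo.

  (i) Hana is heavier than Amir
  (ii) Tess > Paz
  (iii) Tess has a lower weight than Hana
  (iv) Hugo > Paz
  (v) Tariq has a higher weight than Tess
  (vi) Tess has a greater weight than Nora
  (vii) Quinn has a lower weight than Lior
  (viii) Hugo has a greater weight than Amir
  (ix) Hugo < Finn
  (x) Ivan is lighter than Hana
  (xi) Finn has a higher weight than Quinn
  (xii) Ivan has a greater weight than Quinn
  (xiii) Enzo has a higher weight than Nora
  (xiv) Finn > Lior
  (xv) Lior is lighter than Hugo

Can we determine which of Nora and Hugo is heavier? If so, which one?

Following every chain through Nora: above Nora we get Enzo, Tess, Hana, Tariq.
Hugo is not reached, and no chain runs the other way from Hugo to Nora.
So the given relations leave the order of Nora and Hugo undetermined.

undetermined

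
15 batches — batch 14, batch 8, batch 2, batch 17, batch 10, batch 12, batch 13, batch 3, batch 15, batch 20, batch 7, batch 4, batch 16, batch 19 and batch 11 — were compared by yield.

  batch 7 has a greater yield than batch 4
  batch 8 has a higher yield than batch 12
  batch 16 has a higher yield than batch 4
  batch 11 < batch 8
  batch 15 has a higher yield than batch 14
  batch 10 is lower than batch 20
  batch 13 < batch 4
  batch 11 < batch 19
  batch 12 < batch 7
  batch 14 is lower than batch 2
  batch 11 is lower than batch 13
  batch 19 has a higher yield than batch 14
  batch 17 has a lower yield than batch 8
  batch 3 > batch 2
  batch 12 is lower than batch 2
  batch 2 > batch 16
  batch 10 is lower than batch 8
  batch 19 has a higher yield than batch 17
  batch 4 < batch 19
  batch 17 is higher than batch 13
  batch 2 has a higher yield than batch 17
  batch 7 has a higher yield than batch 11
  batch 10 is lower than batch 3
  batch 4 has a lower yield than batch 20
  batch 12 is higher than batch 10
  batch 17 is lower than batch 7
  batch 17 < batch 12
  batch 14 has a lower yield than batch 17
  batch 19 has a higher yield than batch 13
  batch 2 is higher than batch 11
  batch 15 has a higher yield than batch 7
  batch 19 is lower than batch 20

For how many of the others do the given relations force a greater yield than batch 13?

Directly above batch 13: batch 17, batch 4, batch 19.
One step further: batch 12, batch 16, batch 2, batch 7, batch 8, batch 20 (9 so far).
One step further: batch 3, batch 15 (11 so far).
Nothing else is reachable above batch 13; 11 in all.

11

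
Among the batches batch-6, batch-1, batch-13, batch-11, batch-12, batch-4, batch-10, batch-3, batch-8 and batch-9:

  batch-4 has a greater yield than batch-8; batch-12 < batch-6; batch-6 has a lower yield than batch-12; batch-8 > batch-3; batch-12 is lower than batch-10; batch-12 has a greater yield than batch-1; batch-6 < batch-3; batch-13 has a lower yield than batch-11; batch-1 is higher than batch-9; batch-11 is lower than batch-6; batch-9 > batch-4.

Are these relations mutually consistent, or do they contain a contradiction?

Chaining the given relations yields batch-6 < batch-3 < batch-8 < batch-4 < batch-9 < batch-1 < batch-12, so batch-6 < batch-12. But one relation states batch-12 < batch-6. These cannot both hold.

inconsistent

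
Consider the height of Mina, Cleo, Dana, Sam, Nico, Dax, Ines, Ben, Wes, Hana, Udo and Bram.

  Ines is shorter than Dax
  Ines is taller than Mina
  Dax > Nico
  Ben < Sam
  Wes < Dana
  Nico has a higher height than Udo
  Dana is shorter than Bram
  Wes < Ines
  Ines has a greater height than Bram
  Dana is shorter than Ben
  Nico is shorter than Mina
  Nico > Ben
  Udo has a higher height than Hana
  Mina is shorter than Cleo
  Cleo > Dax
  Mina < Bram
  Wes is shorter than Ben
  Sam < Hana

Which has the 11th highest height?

Dana

Chaining the given pairs: Wes < Dana < Ben < Sam < Hana < Udo < Nico < Mina < Bram < Ines < Dax < Cleo.
The 11th largest is Dana.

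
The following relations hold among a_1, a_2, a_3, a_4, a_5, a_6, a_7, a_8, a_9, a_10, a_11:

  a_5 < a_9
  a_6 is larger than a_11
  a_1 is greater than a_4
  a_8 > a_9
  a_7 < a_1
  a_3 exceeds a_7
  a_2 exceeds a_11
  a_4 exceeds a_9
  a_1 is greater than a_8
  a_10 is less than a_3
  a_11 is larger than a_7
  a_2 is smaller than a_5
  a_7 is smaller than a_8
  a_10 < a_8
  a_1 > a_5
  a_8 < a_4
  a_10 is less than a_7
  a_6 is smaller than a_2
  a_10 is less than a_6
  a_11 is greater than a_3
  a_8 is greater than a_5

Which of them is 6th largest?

Piecing the relations together gives one ordering: a_10 < a_7 < a_3 < a_11 < a_6 < a_2 < a_5 < a_9 < a_8 < a_4 < a_1.
Counting 6 from the largest end gives a_2.

a_2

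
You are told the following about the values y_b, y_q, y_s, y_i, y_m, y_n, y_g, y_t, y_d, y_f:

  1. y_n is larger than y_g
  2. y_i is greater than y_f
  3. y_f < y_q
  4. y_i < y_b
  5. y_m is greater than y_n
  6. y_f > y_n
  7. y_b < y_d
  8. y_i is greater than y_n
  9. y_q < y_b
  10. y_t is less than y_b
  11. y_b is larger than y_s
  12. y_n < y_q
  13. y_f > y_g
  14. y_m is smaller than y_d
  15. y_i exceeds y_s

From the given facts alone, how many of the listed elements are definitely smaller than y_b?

7

From y_b the given relations immediately reach y_s, y_t, y_q, y_i.
From those, y_n, y_f — 6 in total.
From those, y_g — 7 in total.
Nothing else is reachable below y_b; 7 in all.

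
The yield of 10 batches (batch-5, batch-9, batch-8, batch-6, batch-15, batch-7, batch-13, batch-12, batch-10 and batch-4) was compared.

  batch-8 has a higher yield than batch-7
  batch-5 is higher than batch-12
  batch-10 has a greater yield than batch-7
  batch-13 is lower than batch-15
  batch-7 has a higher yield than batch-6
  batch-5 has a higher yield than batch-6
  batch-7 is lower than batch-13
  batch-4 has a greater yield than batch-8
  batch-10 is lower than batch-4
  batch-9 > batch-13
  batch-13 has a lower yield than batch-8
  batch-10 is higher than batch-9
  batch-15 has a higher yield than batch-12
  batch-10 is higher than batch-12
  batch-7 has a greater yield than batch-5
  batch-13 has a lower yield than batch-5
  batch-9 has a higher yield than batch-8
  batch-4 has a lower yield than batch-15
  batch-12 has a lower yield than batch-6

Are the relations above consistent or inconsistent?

inconsistent

Chaining the given relations yields batch-5 < batch-7 < batch-13, so batch-5 < batch-13. But one relation states batch-13 < batch-5. These cannot both hold.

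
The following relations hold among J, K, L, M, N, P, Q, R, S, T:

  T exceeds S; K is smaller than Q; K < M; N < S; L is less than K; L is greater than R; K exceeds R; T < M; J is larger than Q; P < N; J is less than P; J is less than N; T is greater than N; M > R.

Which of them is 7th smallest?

N

Chaining the given pairs: R < L < K < Q < J < P < N < S < T < M.
The 7th smallest is N.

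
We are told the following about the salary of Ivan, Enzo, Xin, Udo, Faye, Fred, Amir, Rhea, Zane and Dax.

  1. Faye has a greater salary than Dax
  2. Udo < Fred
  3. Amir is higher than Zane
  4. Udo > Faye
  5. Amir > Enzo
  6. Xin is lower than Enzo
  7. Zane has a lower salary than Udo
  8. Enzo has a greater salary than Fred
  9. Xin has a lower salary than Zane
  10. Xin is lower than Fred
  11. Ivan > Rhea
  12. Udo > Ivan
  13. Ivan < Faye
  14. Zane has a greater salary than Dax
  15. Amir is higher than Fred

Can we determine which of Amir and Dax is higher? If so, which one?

Amir

Dax < Zane and Zane < Udo give Dax < Udo.
Then Udo < Fred extends the chain to Fred.
Then Fred < Enzo extends the chain to Enzo.
With Enzo < Amir: Dax < Zane < Udo < Fred < Enzo < Amir.
So Amir is higher.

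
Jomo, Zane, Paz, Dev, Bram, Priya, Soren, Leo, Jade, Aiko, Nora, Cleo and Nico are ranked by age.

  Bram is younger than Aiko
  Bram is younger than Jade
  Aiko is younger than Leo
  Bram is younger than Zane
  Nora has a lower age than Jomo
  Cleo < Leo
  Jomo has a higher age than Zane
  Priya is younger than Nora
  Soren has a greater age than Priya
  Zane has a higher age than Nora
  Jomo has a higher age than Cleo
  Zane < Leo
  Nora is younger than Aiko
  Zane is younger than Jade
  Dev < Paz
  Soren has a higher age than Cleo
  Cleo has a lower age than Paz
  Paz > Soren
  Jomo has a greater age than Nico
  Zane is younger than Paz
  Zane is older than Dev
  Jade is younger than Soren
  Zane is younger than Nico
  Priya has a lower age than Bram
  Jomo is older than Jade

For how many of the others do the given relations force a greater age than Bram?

The elements the relations force above Bram are Zane, Jade, Soren, Aiko, Nico, Jomo, Paz, Leo — no chain reaches any other.
That is 8.

8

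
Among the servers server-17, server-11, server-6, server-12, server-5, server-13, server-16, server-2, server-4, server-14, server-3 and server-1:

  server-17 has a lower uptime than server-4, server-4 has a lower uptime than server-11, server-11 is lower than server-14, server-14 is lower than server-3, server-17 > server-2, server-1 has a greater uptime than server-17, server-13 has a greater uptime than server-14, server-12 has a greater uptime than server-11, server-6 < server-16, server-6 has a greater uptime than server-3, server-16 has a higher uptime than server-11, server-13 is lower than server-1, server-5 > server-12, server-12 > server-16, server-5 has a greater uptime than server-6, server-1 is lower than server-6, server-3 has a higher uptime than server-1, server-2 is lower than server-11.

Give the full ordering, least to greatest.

Each adjacent pair is fixed by a given relation: server-2 < server-17; server-17 < server-4; server-4 < server-11; server-11 < server-14; server-14 < server-13; server-13 < server-1; server-1 < server-3; server-3 < server-6; server-6 < server-16; server-16 < server-12; server-12 < server-5. Chaining them end to end gives the full order.

server-2 < server-17 < server-4 < server-11 < server-14 < server-13 < server-1 < server-3 < server-6 < server-16 < server-12 < server-5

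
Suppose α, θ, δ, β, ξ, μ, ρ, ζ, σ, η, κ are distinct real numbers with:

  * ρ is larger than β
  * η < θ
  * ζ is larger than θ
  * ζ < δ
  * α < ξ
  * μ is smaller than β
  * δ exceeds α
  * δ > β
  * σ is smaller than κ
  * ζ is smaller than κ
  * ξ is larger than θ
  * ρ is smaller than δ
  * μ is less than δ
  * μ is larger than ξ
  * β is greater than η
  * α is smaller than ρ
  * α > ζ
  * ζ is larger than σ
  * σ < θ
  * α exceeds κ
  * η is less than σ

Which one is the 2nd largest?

ρ

Piecing the relations together gives one ordering: η < σ < θ < ζ < κ < α < ξ < μ < β < ρ < δ.
Counting 2 from the largest end gives ρ.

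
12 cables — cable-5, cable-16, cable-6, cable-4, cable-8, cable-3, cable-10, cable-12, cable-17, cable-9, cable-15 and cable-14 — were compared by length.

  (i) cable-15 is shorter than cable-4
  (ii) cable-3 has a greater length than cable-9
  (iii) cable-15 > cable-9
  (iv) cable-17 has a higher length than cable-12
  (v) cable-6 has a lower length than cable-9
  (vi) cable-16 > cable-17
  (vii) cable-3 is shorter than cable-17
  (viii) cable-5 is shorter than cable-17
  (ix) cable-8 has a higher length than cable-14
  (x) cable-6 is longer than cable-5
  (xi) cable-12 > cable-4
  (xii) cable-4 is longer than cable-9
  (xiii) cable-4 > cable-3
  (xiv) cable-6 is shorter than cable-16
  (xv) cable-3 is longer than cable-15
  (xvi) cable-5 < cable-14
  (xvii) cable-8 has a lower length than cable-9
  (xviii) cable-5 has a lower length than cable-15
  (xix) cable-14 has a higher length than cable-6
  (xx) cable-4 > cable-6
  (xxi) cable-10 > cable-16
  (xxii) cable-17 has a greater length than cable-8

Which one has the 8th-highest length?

cable-9

The consecutive relations fix a unique order: cable-5 < cable-6 < cable-14 < cable-8 < cable-9 < cable-15 < cable-3 < cable-4 < cable-12 < cable-17 < cable-16 < cable-10.
The 8th largest is cable-9.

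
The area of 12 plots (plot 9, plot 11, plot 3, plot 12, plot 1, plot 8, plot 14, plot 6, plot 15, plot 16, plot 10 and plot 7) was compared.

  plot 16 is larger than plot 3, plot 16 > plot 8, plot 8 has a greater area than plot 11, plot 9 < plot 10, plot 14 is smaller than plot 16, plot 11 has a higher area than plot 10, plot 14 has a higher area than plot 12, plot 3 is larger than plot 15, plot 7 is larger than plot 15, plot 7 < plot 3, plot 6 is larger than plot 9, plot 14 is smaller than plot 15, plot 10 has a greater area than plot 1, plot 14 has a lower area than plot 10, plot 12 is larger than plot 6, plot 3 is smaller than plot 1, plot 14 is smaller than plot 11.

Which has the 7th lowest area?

Piecing the relations together gives one ordering: plot 9 < plot 6 < plot 12 < plot 14 < plot 15 < plot 7 < plot 3 < plot 1 < plot 10 < plot 11 < plot 8 < plot 16.
Counting 7 from the smallest end gives plot 3.

plot 3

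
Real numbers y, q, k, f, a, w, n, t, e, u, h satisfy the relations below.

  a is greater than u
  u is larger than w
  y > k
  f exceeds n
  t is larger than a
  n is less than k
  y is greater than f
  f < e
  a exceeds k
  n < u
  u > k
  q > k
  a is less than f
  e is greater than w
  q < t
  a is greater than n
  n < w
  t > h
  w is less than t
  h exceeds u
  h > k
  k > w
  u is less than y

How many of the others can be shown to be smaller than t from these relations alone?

7

Directly below t: w, q, a, h.
One step further: n, k, u (7 so far).
Nothing else is reachable below t; 7 in all.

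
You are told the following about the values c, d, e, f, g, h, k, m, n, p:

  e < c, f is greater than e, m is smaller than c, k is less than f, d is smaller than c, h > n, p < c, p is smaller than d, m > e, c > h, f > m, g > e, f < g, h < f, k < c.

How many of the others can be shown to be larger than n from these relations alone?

Directly above n: h.
One step further: c, f (3 so far).
One step further: g (4 so far).
No other element is forced above n by the given relations, so the count is 4.

4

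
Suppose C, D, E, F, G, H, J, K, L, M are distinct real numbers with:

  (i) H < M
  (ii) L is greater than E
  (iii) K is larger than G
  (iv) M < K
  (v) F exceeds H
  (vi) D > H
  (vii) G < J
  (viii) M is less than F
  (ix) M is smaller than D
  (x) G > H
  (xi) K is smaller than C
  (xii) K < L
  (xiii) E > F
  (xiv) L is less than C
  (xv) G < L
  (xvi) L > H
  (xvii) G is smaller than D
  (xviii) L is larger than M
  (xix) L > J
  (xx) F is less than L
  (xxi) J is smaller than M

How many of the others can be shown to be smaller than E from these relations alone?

Directly below E: F.
One step further: H, M (3 so far).
One step further: J (4 so far).
One step further: G (5 so far).
No other element is forced below E by the given relations, so the count is 5.

5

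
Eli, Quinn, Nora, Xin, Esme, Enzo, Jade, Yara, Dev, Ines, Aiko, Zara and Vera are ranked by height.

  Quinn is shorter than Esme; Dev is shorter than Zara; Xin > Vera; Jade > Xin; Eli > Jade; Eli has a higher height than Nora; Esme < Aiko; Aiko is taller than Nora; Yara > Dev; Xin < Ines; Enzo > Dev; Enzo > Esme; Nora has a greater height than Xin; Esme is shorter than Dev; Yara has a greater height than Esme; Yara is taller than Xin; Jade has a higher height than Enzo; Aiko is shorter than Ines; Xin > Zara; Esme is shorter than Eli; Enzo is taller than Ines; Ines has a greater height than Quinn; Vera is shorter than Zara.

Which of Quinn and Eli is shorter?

Quinn < Esme and Esme < Dev give Quinn < Dev.
With Dev < Zara: Quinn < Esme < Dev < Zara.
With Zara < Xin: Quinn < Esme < Dev < Zara < Xin.
Then Xin < Nora extends the chain to Nora.
With Nora < Aiko: Quinn < Esme < Dev < Zara < Xin < Nora < Aiko.
Then Aiko < Ines extends the chain to Ines.
Then Ines < Enzo extends the chain to Enzo.
Then Enzo < Jade extends the chain to Jade.
With Jade < Eli: Quinn < Esme < Dev < Zara < Xin < Nora < Aiko < Ines < Enzo < Jade < Eli.
So Quinn < Eli; Quinn is the shorter of the two.

Quinn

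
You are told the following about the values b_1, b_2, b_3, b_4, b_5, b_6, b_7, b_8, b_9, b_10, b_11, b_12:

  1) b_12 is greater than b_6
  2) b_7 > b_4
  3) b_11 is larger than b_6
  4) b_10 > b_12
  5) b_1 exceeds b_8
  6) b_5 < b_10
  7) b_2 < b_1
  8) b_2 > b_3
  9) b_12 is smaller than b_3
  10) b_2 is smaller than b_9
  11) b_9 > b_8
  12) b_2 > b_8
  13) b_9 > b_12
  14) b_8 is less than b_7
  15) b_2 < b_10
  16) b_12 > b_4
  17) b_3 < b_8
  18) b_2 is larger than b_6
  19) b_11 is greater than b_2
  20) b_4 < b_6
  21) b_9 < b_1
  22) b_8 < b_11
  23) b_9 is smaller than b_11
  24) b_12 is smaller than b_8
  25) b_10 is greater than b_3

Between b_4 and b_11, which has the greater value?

Chaining the given relations: b_4 < b_6 < b_12 < b_3 < b_8 < b_2 < b_9 < b_11.
So b_4 < b_11; b_11 is the larger of the two.

b_11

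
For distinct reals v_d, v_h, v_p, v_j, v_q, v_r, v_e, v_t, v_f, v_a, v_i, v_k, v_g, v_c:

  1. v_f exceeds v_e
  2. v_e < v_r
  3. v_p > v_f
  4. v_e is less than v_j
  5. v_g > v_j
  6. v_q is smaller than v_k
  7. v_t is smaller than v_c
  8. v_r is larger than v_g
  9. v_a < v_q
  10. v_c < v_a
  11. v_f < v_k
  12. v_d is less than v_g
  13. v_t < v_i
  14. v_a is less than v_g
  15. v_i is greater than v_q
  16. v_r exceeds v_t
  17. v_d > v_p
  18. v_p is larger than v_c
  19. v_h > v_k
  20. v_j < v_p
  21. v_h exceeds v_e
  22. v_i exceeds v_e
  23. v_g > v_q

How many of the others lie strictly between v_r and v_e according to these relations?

5

Chaining upward from v_e reaches: v_j, v_f, v_p, v_k, v_d, v_g, v_h, v_i.
Chaining downward from v_r reaches: v_j, v_t, v_c, v_a, v_f, v_p, v_q, v_d, v_g.
Strictly between v_e and v_r are those in both lists: v_j, v_f, v_p, v_d, v_g — 5 elements.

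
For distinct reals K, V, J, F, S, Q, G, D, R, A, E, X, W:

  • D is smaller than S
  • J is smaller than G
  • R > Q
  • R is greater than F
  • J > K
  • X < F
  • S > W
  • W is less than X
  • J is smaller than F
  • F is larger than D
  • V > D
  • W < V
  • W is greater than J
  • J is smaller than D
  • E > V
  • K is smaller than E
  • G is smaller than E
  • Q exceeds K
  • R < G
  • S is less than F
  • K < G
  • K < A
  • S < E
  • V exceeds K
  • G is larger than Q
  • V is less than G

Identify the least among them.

K

Chaining upward from K: directly above it, A, J, V, Q, G, E; then D, W, F, R; then S, X.
That covers every other element, and nothing is given below K, so K is the least.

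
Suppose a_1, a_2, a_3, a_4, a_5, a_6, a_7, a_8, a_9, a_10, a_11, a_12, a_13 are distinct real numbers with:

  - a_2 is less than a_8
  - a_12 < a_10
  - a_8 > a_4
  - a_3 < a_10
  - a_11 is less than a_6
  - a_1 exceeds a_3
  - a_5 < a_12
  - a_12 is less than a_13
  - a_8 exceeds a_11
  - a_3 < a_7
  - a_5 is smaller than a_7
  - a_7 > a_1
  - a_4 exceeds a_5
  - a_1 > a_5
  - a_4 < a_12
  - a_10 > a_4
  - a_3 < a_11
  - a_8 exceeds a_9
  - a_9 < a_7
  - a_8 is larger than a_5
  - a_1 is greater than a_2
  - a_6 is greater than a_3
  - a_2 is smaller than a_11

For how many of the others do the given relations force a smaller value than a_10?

4

Directly below a_10: a_3, a_4, a_12.
One step further: a_5 (4 so far).
No other element is forced below a_10 by the given relations, so the count is 4.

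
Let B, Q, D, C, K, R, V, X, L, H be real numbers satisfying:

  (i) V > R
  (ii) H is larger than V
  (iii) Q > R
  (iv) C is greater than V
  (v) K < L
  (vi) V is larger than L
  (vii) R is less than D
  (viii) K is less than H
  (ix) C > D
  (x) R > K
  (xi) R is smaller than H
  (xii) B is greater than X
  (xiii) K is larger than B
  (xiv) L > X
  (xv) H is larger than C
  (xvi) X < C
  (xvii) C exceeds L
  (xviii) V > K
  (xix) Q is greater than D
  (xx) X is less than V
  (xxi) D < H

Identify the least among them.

B is not least since X < B; K is not least since B < K; L is not least since X < L; R is not least since K < R; D is not least since R < D; V is not least since R < V; C is not least since L < C; H is not least since K < H; Q is not least since R < Q.
Only X has nothing below it, so X is the least.

X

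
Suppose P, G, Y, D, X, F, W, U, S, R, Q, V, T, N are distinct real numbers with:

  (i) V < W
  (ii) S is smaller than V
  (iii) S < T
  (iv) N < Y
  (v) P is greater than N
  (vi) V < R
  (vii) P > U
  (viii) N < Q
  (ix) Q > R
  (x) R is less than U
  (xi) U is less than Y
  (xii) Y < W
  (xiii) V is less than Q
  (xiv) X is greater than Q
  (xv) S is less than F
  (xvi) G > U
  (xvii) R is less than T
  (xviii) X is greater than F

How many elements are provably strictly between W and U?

Chaining upward from U reaches: G, P, Y.
Chaining downward from W reaches: S, N, V, R, Y.
Strictly between U and W are those in both lists: Y — 1 element.

1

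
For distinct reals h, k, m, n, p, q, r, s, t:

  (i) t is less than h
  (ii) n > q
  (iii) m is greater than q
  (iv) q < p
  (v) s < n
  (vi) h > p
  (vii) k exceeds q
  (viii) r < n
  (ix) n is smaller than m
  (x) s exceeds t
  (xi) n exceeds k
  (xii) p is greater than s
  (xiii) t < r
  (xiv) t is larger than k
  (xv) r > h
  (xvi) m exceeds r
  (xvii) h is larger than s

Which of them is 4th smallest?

s

Piecing the relations together gives one ordering: q < k < t < s < p < h < r < n < m.
Counting 4 from the smallest end gives s.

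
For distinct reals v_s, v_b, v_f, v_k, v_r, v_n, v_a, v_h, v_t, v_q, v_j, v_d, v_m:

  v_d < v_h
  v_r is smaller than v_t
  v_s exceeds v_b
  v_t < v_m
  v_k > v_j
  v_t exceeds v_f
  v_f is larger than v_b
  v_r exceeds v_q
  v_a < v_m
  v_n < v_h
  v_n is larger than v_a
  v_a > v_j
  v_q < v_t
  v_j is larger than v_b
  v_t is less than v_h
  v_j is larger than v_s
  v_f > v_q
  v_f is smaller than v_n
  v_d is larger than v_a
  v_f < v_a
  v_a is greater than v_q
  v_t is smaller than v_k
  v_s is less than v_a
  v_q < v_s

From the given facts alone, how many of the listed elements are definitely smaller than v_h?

The elements the relations force below v_h are v_b, v_q, v_s, v_f, v_j, v_a, v_n, v_r, v_t, v_d — no chain reaches any other.
That is 10.

10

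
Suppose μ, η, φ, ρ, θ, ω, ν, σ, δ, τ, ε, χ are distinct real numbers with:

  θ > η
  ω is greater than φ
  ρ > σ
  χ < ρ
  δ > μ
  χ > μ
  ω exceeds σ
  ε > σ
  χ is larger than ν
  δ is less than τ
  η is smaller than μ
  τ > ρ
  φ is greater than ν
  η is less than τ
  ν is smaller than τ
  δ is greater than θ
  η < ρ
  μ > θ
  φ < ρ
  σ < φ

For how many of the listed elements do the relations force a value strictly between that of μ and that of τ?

3

The relations place μ below τ. An element lies strictly between them when it is forced above μ and also forced below τ.
Above μ: {δ, χ, ρ}. Below τ: {η, ν, θ, σ, φ, δ, χ, ρ}.
Intersection: {δ, χ, ρ} — 3.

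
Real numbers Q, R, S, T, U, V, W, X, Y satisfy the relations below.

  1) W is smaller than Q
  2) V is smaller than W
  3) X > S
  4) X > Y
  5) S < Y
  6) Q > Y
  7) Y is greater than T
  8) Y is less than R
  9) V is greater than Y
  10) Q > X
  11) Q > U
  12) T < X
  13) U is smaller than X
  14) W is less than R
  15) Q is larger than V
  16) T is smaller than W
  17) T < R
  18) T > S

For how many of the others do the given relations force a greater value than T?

The elements the relations force above T are Y, V, W, X, Q, R — no chain reaches any other.
That is 6.

6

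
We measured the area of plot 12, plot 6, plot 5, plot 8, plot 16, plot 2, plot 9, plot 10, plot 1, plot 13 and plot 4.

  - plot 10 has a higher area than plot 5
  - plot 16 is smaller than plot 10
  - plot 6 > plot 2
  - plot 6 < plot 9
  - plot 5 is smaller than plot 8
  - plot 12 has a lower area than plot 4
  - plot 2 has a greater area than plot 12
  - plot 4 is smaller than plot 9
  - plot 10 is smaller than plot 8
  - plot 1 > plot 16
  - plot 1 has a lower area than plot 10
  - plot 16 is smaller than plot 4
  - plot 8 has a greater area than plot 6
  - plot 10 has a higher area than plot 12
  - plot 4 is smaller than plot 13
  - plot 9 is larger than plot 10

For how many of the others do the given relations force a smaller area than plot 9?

8

Directly below plot 9: plot 4, plot 10, plot 6.
One step further: plot 12, plot 16, plot 1, plot 5, plot 2 (8 so far).
Nothing else is reachable below plot 9; 8 in all.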